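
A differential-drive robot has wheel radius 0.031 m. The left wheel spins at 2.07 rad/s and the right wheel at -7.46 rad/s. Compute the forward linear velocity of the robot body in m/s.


v = r*(wR + wL)/2 = 0.031*(-7.46 + 2.07)/2 = -0.0835

-0.0835 m/s


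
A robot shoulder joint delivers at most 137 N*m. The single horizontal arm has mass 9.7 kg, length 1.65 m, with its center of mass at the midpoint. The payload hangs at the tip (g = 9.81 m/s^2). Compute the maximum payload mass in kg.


tau_arm = m_arm*g*(L/2) = 9.7*9.81*1.65/2 = 78.5045 N*m
tau_payload = tau_max - tau_arm = 137 - 78.5045 = 58.4955
m_payload = tau_payload / (g*L) = 58.4955 / (9.81*1.65) = 3.6138

3.6138 kg


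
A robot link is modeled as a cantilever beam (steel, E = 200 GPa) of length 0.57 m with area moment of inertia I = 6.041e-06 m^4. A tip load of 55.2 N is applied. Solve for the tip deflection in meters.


delta = F*L^3/(3*E*I) = 55.2*0.57^3/(3*2.000e+11*6.041e-06)
      = 10.2226536/3624600 = 2.8204e-06

2.8204e-06 m


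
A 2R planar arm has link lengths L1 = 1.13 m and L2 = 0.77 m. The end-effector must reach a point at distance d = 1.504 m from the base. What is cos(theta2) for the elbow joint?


cos(th2) = (d^2 - L1^2 - L2^2)/(2*L1*L2) = (1.504^2 - 1.13^2 - 0.77^2)/(2*1.13*0.77) = 0.2254

0.2254


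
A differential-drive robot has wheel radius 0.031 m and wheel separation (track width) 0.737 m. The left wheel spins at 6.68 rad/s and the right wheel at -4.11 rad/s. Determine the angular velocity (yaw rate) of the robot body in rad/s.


omega = r*(wR - wL)/L = 0.031*(-4.11 - (6.68))/0.737 = -0.4539

-0.4539 rad/s


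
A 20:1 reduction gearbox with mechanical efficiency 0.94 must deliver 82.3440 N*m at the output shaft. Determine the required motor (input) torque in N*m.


tau_in = tau_out / (N * eta) = 82.3440 / (20 * 0.94) = 4.3800

4.3800 N*m


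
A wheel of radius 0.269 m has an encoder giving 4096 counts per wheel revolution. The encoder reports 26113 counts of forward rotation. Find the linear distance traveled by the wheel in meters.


revs = 26113/4096 = 6.375244
d = revs * 2*pi*r = 6.375244 * 2*pi*0.269 = 10.7753

10.7753 m


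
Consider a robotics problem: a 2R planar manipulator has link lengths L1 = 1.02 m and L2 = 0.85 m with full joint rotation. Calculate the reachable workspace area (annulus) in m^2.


r_max = L1 + L2 = 1.8700, r_min = |L1 - L2| = 0.1700
A = pi*(r_max^2 - r_min^2) = pi*(3.4969 - 0.0289) = 10.8950

10.8950 m^2


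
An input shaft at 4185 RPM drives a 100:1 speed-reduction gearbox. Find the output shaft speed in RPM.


omega_out = omega_in / N = 4185 / 100 = 41.8500

41.8500 RPM


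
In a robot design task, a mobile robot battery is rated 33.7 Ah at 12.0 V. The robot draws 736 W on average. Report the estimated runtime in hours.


E = 33.7*12.0 = 404.4000 Wh
t = E/P = 404.4000/736 = 0.5495

0.5495 hours


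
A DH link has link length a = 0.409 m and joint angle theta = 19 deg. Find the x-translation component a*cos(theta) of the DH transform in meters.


a*cos(theta) = 0.409*cos(19 deg) = 0.3867

0.3867 m


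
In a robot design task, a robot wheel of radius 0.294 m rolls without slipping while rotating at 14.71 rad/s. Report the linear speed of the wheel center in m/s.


v = omega * r = 14.71 * 0.294 = 4.3247

4.3247 m/s


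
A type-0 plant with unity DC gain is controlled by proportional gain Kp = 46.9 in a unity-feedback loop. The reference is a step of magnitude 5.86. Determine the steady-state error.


e_ss = R/(1 + Kp) = 5.86/(1 + 46.9) = 5.86/47.9000 = 0.1223

0.1223


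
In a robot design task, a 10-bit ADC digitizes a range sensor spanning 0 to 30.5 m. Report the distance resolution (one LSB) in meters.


res = range / 2^n = 30.5/2^10 = 30.5/1024 = 0.0298

0.0298 m


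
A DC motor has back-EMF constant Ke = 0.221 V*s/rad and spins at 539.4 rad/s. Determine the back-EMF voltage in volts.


V_emf = Ke * omega = 0.221*539.4 = 119.2074

119.2074 V


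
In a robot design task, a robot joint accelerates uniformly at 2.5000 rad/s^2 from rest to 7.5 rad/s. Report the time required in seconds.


t = delta_omega / alpha = 7.5 / 2.5000 = 3.0000

3.0000 s


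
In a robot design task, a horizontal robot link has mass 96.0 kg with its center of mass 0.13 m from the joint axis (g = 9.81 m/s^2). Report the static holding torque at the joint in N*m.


tau = m*g*L = 96.0 * 9.81 * 0.13 = 122.4288

122.4288 N*m


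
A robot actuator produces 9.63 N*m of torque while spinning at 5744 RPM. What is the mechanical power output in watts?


omega = 5744 * 2*pi/60 = 601.510273 rad/s
P = tau * omega = 9.63 * 601.510273 = 5792.5439

5792.5439 W


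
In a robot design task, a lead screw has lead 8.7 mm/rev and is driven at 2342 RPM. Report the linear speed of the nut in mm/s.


v = lead * (RPM/60) = 8.7*2342/60 = 339.5900

339.5900 mm/s


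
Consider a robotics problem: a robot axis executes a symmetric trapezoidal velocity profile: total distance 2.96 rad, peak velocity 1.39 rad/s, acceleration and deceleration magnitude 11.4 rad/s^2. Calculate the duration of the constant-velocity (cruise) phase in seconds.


t_acc = v/a = 0.121930 s, d_acc = v^2/(2a) = 0.084741 rad each
d_cruise = 2.96 - 2*0.084741 = 2.790518 rad
t_cruise = d_cruise/v = 2.790518/1.39 = 2.0076

2.0076 s


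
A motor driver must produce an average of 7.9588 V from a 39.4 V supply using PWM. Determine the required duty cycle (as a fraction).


D = V_avg/V_supply = 7.9588/39.4 = 0.2020

0.2020


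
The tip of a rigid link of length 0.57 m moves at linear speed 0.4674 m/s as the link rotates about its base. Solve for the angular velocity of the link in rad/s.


omega = v / L = 0.4674 / 0.57 = 0.8200

0.8200 rad/s


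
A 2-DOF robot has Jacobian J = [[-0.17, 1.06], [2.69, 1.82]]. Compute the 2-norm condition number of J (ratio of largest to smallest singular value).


JJ^T eigenvalues: trace(JJ^T) = 11.7010, det(JJ^T) = det(J)^2 = 9.99065664
s_max^2 = (11.7010 + sqrt(96.95077444))/2 = 10.77367922
s_min^2 = (11.7010 - sqrt(96.95077444))/2 = 0.92732078
kappa = s_max/s_min = sqrt(10.77367922/0.92732078) = 3.4085

3.4085


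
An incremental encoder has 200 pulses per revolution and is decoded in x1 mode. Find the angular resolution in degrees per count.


resolution = 360 / (PPR * 1) = 360 / 200 = 1.8000

1.8000 degrees


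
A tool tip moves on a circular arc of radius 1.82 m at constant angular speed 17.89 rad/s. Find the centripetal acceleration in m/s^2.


a_c = omega^2 * r = 17.89^2 * 1.82 = 582.4948

582.4948 m/s^2


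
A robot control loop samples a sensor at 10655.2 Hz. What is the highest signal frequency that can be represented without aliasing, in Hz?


f_max = f_s/2 = 10655.2/2 = 5327.6000

5327.6000 Hz


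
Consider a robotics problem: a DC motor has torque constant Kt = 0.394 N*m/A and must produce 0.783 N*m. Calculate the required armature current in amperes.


I = tau / Kt = 0.783/0.394 = 1.9873

1.9873 A


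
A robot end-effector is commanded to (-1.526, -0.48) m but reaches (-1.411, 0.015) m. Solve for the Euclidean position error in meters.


dx = -1.411 - (-1.526) = 0.1150, dy = 0.015 - (-0.48) = 0.4950
err = sqrt(0.013225 + 0.245025) = 0.5082

0.5082 m


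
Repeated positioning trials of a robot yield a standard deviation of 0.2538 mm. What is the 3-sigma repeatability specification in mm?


repeatability = 3*sigma = 3*0.2538 = 0.7614

0.7614 mm


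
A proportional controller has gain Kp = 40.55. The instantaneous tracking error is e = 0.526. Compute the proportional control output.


u_P = Kp * e = 40.55 * 0.526 = 21.3293

21.3293


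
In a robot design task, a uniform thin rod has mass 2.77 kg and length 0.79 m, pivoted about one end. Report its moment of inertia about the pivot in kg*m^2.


I = (1/3)*m*L^2 = (1/3)*2.77*0.79^2 = 0.5763

0.5763 kg*m^2


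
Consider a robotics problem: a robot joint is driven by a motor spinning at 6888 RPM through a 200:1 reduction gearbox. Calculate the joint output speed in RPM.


omega_joint = omega_motor / N = 6888 / 200 = 34.4400

34.4400 RPM


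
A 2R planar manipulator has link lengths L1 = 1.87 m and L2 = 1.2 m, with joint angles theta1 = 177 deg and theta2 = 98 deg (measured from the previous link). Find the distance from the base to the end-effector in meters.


x = L1*cos(th1) + L2*cos(th1+th2) = -1.762850
y = L1*sin(th1) + L2*sin(th1+th2) = -1.097565
d = sqrt(x^2 + y^2) = sqrt(3.107640 + 1.204649) = 2.0766

2.0766 m


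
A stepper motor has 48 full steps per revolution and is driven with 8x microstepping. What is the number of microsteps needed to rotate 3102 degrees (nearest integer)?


step_size = 360/(48*8) = 360/384 = 0.937500 deg
n = 3102/(360/384) = 3102*384/360 = 3308.8000 -> 3309

3309 steps


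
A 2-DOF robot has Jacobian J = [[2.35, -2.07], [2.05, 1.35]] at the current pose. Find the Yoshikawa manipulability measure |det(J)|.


det(J) = 2.35*1.35 - (-2.07)*(2.05) = 7.4160
|det(J)| = 7.4160

7.4160


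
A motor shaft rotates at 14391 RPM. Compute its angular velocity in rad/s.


omega = 14391 * 2*pi/60 = 1507.0220

1507.0220 rad/s


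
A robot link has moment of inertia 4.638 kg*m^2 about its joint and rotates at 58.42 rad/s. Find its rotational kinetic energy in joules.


KE = (1/2)*I*omega^2 = 0.5*4.638*58.42^2 = 7914.5068

7914.5068 J


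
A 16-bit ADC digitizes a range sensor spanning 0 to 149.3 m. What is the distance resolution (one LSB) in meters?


res = range / 2^n = 149.3/2^16 = 149.3/65536 = 0.0023

0.0023 m


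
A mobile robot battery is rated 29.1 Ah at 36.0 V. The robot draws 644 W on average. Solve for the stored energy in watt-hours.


E = capacity * V = 29.1*36.0 = 1047.6000

1047.6000 Wh


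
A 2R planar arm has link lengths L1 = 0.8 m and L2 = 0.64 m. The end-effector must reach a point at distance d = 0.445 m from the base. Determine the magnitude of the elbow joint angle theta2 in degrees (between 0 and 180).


cos(th2) = (d^2 - L1^2 - L2^2)/(2*L1*L2) = (0.445^2 - 0.8^2 - 0.64^2)/(2*0.8*0.64) = -0.83161621
th2 = acos(-0.83161621) = 146.2651 deg

146.2651 degrees


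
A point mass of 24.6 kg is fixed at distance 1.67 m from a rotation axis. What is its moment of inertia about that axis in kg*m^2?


I = m*r^2 = 24.6*1.67^2 = 68.6069

68.6069 kg*m^2


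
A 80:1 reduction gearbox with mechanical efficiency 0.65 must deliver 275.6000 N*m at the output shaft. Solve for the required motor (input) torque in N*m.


tau_in = tau_out / (N * eta) = 275.6000 / (80 * 0.65) = 5.3000

5.3000 N*m


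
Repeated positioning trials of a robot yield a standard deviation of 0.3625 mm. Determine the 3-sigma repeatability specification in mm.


repeatability = 3*sigma = 3*0.3625 = 1.0875

1.0875 mm


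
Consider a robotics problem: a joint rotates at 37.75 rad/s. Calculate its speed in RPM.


RPM = 37.75 * 60/(2*pi) = 360.4859

360.4859 RPM


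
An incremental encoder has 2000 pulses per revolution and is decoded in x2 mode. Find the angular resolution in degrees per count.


resolution = 360 / (PPR * 2) = 360 / 4000 = 0.0900

0.0900 degrees


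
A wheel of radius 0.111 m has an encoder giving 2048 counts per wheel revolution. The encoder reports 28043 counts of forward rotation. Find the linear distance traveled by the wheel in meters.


revs = 28043/2048 = 13.692871
d = revs * 2*pi*r = 13.692871 * 2*pi*0.111 = 9.5499

9.5499 m


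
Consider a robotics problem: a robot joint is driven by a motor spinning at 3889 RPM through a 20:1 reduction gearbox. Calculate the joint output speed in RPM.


omega_joint = omega_motor / N = 3889 / 20 = 194.4500

194.4500 RPM


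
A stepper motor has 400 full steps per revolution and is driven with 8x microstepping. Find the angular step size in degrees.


step = 360/(400*8) = 360/3200 = 0.1125

0.1125 degrees


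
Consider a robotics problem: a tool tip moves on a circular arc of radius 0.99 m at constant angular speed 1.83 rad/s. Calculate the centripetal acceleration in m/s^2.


a_c = omega^2 * r = 1.83^2 * 0.99 = 3.3154

3.3154 m/s^2


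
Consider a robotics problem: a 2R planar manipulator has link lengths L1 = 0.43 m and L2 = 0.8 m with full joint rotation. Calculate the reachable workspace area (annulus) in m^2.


r_max = L1 + L2 = 1.2300, r_min = |L1 - L2| = 0.3700
A = pi*(r_max^2 - r_min^2) = pi*(1.5129 - 0.1369) = 4.3228

4.3228 m^2


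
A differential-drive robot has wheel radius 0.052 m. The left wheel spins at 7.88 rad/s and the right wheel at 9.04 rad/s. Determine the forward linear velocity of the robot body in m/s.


v = r*(wR + wL)/2 = 0.052*(9.04 + 7.88)/2 = 0.4399

0.4399 m/s


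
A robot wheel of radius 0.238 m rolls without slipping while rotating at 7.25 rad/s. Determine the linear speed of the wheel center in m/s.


v = omega * r = 7.25 * 0.238 = 1.7255

1.7255 m/s


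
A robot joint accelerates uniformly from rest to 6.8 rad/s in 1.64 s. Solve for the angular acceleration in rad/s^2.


alpha = delta_omega / t = 6.8 / 1.64 = 4.1463

4.1463 rad/s^2


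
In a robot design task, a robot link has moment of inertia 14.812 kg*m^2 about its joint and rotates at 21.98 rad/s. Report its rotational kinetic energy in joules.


KE = (1/2)*I*omega^2 = 0.5*14.812*21.98^2 = 3577.9897

3577.9897 J


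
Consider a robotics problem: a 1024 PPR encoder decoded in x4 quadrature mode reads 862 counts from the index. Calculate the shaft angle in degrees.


angle = counts * 360 / (PPR*4) = 862 * 360 / 4096 = 75.7617

75.7617 degrees


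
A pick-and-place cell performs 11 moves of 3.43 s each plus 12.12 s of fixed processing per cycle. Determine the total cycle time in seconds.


T = 11*3.43 + 12.12 = 49.8500

49.8500 s


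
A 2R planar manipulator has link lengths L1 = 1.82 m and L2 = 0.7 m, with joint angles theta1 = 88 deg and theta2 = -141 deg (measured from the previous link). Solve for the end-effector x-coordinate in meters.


x = L1*cos(th1) + L2*cos(th1+th2) = 1.82*cos(88 deg) + 0.7*cos(-53 deg) = 0.4848

0.4848 m


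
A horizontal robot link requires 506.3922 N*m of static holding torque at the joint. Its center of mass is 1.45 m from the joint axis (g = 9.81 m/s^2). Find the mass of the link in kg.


m = tau / (g*L) = 506.3922 / (9.81 * 1.45) = 35.6000

35.6000 kg


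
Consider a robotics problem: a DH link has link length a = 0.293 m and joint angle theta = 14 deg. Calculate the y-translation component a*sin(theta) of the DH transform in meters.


a*sin(theta) = 0.293*sin(14 deg) = 0.0709

0.0709 m


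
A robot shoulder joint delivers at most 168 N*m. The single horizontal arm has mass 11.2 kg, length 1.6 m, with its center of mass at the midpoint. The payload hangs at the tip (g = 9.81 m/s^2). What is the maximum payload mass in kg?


tau_arm = m_arm*g*(L/2) = 11.2*9.81*1.6/2 = 87.8976 N*m
tau_payload = tau_max - tau_arm = 168 - 87.8976 = 80.1024
m_payload = tau_payload / (g*L) = 80.1024 / (9.81*1.6) = 5.1034

5.1034 kg


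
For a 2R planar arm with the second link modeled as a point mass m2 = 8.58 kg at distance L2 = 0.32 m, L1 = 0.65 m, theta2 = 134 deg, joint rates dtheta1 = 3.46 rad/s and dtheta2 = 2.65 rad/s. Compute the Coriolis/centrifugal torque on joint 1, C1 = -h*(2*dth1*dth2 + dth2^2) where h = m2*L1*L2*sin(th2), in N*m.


h = m2*L1*L2*sin(th2) = 8.58*0.65*0.32*sin(134 deg) = 1.283763
C1 = -h*(2*3.46*2.65 + 2.65^2) = -1.283763*25.3605 = -32.5569

-32.5569 N*m


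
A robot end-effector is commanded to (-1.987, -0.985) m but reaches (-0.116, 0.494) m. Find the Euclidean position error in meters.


dx = -0.116 - (-1.987) = 1.8710, dy = 0.494 - (-0.985) = 1.4790
err = sqrt(3.500641 + 2.187441) = 2.3850

2.3850 m


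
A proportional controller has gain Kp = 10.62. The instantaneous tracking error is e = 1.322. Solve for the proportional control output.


u_P = Kp * e = 10.62 * 1.322 = 14.0396

14.0396


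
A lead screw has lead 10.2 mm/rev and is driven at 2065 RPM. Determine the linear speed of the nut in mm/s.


v = lead * (RPM/60) = 10.2*2065/60 = 351.0500

351.0500 mm/s


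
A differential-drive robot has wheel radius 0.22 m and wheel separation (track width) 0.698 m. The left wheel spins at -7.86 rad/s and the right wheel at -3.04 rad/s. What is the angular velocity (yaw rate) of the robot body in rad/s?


omega = r*(wR - wL)/L = 0.22*(-3.04 - (-7.86))/0.698 = 1.5192

1.5192 rad/s


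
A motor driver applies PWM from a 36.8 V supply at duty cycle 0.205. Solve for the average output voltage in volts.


V_avg = V_supply * D = 36.8*0.205 = 7.5440

7.5440 V


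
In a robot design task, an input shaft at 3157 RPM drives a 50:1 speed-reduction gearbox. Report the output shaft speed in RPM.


omega_out = omega_in / N = 3157 / 50 = 63.1400

63.1400 RPM


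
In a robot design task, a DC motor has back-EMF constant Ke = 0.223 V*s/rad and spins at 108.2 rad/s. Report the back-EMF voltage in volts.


V_emf = Ke * omega = 0.223*108.2 = 24.1286

24.1286 V


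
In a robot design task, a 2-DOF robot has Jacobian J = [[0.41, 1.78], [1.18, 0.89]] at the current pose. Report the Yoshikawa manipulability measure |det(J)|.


det(J) = 0.41*0.89 - (1.78)*(1.18) = -1.7355
|det(J)| = 1.7355

1.7355


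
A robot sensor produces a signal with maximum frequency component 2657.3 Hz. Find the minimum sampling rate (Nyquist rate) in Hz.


f_s,min = 2*f_max = 2*2657.3 = 5314.6000

5314.6000 Hz


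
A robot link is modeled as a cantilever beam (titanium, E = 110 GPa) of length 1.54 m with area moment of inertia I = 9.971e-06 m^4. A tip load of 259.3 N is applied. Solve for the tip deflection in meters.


delta = F*L^3/(3*E*I) = 259.3*1.54^3/(3*1.100e+11*9.971e-06)
      = 947.0320552/3290430 = 2.8781e-04

2.8781e-04 m


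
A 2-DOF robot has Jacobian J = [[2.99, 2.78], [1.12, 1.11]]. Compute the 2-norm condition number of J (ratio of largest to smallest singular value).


JJ^T eigenvalues: trace(JJ^T) = 19.1550, det(JJ^T) = det(J)^2 = 0.04214809
s_max^2 = (19.1550 + sqrt(366.74543264))/2 = 19.15279938
s_min^2 = (19.1550 - sqrt(366.74543264))/2 = 0.00220062
kappa = s_max/s_min = sqrt(19.15279938/0.00220062) = 93.2918

93.2918


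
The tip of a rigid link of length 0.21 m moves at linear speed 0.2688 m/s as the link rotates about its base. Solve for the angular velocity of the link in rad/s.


omega = v / L = 0.2688 / 0.21 = 1.2800

1.2800 rad/s


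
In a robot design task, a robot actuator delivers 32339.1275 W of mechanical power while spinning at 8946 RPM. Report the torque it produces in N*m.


omega = 8946 * 2*pi/60 = 936.822929 rad/s
tau = P / omega = 32339.1275 / 936.822929 = 34.5200

34.5200 N*m


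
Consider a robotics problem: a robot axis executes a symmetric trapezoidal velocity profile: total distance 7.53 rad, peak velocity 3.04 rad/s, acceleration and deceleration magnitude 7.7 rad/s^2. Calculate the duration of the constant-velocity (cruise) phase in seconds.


t_acc = v/a = 0.394805 s, d_acc = v^2/(2a) = 0.600104 rad each
d_cruise = 7.53 - 2*0.600104 = 6.329792 rad
t_cruise = d_cruise/v = 6.329792/3.04 = 2.0822

2.0822 s


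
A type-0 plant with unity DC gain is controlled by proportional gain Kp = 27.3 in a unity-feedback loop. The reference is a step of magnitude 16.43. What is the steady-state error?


e_ss = R/(1 + Kp) = 16.43/(1 + 27.3) = 16.43/28.3000 = 0.5806

0.5806


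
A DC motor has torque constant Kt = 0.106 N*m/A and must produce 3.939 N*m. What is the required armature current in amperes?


I = tau / Kt = 3.939/0.106 = 37.1604

37.1604 A


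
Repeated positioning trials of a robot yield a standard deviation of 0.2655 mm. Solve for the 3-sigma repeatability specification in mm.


repeatability = 3*sigma = 3*0.2655 = 0.7965

0.7965 mm


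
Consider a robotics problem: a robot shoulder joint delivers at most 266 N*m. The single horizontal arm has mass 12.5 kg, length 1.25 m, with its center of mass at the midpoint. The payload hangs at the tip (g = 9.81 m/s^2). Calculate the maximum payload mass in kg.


tau_arm = m_arm*g*(L/2) = 12.5*9.81*1.25/2 = 76.6406 N*m
tau_payload = tau_max - tau_arm = 266 - 76.6406 = 189.3594
m_payload = tau_payload / (g*L) = 189.3594 / (9.81*1.25) = 15.4422

15.4422 kg


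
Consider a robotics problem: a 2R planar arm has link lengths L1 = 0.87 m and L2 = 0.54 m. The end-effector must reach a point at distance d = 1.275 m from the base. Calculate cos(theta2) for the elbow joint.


cos(th2) = (d^2 - L1^2 - L2^2)/(2*L1*L2) = (1.275^2 - 0.87^2 - 0.54^2)/(2*0.87*0.54) = 0.6142

0.6142


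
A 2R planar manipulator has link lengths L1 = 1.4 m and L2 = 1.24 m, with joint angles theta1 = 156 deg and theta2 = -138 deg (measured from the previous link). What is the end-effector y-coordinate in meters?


y = L1*sin(th1) + L2*sin(th1+th2) = 1.4*sin(156 deg) + 1.24*sin(18 deg) = 0.9526

0.9526 m


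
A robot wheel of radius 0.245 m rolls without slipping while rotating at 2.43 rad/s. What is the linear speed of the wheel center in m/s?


v = omega * r = 2.43 * 0.245 = 0.5954

0.5954 m/s


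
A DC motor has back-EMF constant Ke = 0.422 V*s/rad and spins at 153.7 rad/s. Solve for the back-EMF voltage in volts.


V_emf = Ke * omega = 0.422*153.7 = 64.8614

64.8614 V


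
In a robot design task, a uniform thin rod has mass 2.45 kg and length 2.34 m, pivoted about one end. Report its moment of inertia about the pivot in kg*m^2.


I = (1/3)*m*L^2 = (1/3)*2.45*2.34^2 = 4.4717

4.4717 kg*m^2


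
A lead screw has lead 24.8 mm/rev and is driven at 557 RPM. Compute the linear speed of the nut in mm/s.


v = lead * (RPM/60) = 24.8*557/60 = 230.2267

230.2267 mm/s


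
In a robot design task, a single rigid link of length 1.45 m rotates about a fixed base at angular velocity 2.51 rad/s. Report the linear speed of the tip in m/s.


v = L*omega = 1.45 * 2.51 = 3.6395

3.6395 m/s


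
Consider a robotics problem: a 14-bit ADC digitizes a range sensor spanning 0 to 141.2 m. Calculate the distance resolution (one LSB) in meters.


res = range / 2^n = 141.2/2^14 = 141.2/16384 = 0.0086

0.0086 m


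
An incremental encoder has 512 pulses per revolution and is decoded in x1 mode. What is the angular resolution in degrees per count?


resolution = 360 / (PPR * 1) = 360 / 512 = 0.7031

0.7031 degrees


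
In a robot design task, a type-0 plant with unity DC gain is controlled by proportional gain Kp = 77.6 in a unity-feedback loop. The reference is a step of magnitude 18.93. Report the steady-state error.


e_ss = R/(1 + Kp) = 18.93/(1 + 77.6) = 18.93/78.6000 = 0.2408

0.2408


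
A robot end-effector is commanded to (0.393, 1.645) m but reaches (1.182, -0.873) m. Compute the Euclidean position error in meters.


dx = 1.182 - (0.393) = 0.7890, dy = -0.873 - (1.645) = -2.5180
err = sqrt(0.622521 + 6.340324) = 2.6387

2.6387 m


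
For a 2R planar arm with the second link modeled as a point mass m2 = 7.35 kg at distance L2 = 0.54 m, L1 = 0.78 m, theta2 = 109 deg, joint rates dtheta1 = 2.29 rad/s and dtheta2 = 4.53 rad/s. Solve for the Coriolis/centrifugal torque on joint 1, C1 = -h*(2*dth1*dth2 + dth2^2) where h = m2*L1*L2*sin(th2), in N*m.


h = m2*L1*L2*sin(th2) = 7.35*0.78*0.54*sin(109 deg) = 2.927155
C1 = -h*(2*2.29*4.53 + 4.53^2) = -2.927155*41.2683 = -120.7987

-120.7987 N*m


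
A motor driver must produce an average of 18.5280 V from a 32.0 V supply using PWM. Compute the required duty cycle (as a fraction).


D = V_avg/V_supply = 18.5280/32.0 = 0.5790

0.5790


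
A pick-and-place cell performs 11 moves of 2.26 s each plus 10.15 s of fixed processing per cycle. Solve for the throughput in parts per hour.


T_cycle = 11*2.26 + 10.15 = 35.0100 s
rate = 3600/T = 102.8278

102.8278 parts/hour


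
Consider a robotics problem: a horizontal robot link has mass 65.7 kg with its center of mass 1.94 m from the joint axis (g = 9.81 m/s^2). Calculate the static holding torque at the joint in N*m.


tau = m*g*L = 65.7 * 9.81 * 1.94 = 1250.3630

1250.3630 N*m


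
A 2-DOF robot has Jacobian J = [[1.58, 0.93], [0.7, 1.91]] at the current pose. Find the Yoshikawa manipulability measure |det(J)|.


det(J) = 1.58*1.91 - (0.93)*(0.7) = 2.3668
|det(J)| = 2.3668

2.3668


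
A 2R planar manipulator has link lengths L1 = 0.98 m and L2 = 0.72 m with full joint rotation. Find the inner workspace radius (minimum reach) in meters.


r_min = |L1 - L2| = |0.98 - 0.72| = 0.2600

0.2600 m


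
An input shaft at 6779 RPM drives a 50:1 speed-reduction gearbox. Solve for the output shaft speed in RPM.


omega_out = omega_in / N = 6779 / 50 = 135.5800

135.5800 RPM


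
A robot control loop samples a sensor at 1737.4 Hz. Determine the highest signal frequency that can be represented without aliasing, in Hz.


f_max = f_s/2 = 1737.4/2 = 868.7000

868.7000 Hz


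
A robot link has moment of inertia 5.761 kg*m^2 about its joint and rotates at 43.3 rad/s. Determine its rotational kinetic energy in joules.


KE = (1/2)*I*omega^2 = 0.5*5.761*43.3^2 = 5400.6206

5400.6206 J


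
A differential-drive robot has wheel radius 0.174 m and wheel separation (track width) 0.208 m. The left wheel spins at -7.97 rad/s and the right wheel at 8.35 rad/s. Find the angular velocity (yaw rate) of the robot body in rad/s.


omega = r*(wR - wL)/L = 0.174*(8.35 - (-7.97))/0.208 = 13.6523

13.6523 rad/s


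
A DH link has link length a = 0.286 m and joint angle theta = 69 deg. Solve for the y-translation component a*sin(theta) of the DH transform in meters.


a*sin(theta) = 0.286*sin(69 deg) = 0.2670

0.2670 m


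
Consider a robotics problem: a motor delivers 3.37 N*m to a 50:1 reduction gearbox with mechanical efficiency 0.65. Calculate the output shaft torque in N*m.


tau_out = tau_in * N * eta = 3.37 * 50 * 0.65 = 109.5250

109.5250 N*m


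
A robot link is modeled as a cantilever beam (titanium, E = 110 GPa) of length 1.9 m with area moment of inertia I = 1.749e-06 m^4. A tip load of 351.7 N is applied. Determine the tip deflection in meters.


delta = F*L^3/(3*E*I) = 351.7*1.9^3/(3*1.100e+11*1.749e-06)
      = 2412.3103/577170 = 0.0042

0.0042 m


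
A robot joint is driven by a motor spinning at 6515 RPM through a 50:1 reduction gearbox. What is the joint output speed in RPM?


omega_joint = omega_motor / N = 6515 / 50 = 130.3000

130.3000 RPM


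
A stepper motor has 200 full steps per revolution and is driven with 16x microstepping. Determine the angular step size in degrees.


step = 360/(200*16) = 360/3200 = 0.1125

0.1125 degrees


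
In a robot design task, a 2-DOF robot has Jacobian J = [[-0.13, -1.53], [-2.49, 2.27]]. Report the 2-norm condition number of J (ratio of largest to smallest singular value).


JJ^T eigenvalues: trace(JJ^T) = 13.7108, det(JJ^T) = det(J)^2 = 16.84938304
s_max^2 = (13.7108 + sqrt(120.58850448))/2 = 12.34603986
s_min^2 = (13.7108 - sqrt(120.58850448))/2 = 1.36476014
kappa = s_max/s_min = sqrt(12.34603986/1.36476014) = 3.0077

3.0077


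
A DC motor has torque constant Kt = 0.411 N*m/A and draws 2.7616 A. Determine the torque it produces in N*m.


tau = Kt * I = 0.411*2.7616 = 1.1350

1.1350 N*m


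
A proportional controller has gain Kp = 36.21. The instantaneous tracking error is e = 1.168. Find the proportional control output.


u_P = Kp * e = 36.21 * 1.168 = 42.2933

42.2933


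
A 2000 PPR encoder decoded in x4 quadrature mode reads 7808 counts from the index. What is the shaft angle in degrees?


angle = counts * 360 / (PPR*4) = 7808 * 360 / 8000 = 351.3600

351.3600 degrees


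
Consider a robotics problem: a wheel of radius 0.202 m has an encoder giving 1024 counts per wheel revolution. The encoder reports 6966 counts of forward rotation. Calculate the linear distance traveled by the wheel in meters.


revs = 6966/1024 = 6.802734
d = revs * 2*pi*r = 6.802734 * 2*pi*0.202 = 8.6341

8.6341 m


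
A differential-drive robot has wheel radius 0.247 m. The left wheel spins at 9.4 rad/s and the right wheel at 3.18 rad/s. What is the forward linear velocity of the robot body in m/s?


v = r*(wR + wL)/2 = 0.247*(3.18 + 9.4)/2 = 1.5536

1.5536 m/s


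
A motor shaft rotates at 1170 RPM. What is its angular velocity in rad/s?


omega = 1170 * 2*pi/60 = 122.5221

122.5221 rad/s


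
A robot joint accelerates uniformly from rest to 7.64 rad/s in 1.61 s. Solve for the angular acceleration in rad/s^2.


alpha = delta_omega / t = 7.64 / 1.61 = 4.7453

4.7453 rad/s^2


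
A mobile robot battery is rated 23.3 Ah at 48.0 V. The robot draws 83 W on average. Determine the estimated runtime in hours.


E = 23.3*48.0 = 1118.4000 Wh
t = E/P = 1118.4000/83 = 13.4747

13.4747 hours


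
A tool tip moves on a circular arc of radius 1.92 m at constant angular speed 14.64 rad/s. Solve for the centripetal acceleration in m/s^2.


a_c = omega^2 * r = 14.64^2 * 1.92 = 411.5128

411.5128 m/s^2


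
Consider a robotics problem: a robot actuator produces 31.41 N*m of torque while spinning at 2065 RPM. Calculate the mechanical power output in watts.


omega = 2065 * 2*pi/60 = 216.246294 rad/s
P = tau * omega = 31.41 * 216.246294 = 6792.2961

6792.2961 W


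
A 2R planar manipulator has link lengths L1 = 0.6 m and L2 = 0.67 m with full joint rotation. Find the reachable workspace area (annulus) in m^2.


r_max = L1 + L2 = 1.2700, r_min = |L1 - L2| = 0.0700
A = pi*(r_max^2 - r_min^2) = pi*(1.6129 - 0.0049) = 5.0517

5.0517 m^2


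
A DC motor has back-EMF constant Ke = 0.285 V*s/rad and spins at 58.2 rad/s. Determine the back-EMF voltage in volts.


V_emf = Ke * omega = 0.285*58.2 = 16.5870

16.5870 V


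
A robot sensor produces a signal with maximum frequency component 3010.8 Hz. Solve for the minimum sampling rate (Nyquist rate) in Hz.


f_s,min = 2*f_max = 2*3010.8 = 6021.6000

6021.6000 Hz


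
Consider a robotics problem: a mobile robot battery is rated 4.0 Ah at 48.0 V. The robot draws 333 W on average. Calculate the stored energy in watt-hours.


E = capacity * V = 4.0*48.0 = 192.0000

192.0000 Wh


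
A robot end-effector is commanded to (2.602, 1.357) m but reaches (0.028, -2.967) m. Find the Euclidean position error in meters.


dx = 0.028 - (2.602) = -2.5740, dy = -2.967 - (1.357) = -4.3240
err = sqrt(6.625476 + 18.696976) = 5.0321

5.0321 m


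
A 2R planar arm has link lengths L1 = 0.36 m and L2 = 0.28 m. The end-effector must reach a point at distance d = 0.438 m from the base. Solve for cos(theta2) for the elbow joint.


cos(th2) = (d^2 - L1^2 - L2^2)/(2*L1*L2) = (0.438^2 - 0.36^2 - 0.28^2)/(2*0.36*0.28) = -0.0801

-0.0801


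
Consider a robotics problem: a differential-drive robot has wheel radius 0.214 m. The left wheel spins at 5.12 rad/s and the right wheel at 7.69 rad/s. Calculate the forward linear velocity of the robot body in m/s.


v = r*(wR + wL)/2 = 0.214*(7.69 + 5.12)/2 = 1.3707

1.3707 m/s


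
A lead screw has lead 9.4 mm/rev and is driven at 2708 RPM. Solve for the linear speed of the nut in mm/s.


v = lead * (RPM/60) = 9.4*2708/60 = 424.2533

424.2533 mm/s


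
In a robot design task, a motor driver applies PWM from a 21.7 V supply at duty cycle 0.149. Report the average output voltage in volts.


V_avg = V_supply * D = 21.7*0.149 = 3.2333

3.2333 V


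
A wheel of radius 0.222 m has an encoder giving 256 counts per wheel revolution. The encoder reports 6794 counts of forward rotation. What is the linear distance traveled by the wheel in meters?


revs = 6794/256 = 26.539062
d = revs * 2*pi*r = 26.539062 * 2*pi*0.222 = 37.0185

37.0185 m


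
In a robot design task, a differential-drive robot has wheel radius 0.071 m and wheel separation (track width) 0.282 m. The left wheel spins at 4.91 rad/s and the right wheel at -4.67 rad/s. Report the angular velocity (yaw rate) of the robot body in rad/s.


omega = r*(wR - wL)/L = 0.071*(-4.67 - (4.91))/0.282 = -2.4120

-2.4120 rad/s


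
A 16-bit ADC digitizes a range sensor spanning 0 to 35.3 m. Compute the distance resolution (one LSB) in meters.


res = range / 2^n = 35.3/2^16 = 35.3/65536 = 5.3864e-04

5.3864e-04 m


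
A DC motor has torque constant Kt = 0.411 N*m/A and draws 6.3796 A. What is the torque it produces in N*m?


tau = Kt * I = 0.411*6.3796 = 2.6220

2.6220 N*m


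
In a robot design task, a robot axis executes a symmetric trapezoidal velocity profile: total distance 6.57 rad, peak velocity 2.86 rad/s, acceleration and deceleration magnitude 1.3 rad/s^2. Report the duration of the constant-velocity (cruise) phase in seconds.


t_acc = v/a = 2.200000 s, d_acc = v^2/(2a) = 3.146000 rad each
d_cruise = 6.57 - 2*3.146000 = 0.278000 rad
t_cruise = d_cruise/v = 0.278000/2.86 = 0.0972

0.0972 s


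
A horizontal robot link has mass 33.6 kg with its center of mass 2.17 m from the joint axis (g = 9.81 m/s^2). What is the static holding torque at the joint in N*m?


tau = m*g*L = 33.6 * 9.81 * 2.17 = 715.2667

715.2667 N*m


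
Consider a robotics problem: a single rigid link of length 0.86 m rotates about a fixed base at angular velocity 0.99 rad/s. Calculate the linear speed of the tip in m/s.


v = L*omega = 0.86 * 0.99 = 0.8514

0.8514 m/s


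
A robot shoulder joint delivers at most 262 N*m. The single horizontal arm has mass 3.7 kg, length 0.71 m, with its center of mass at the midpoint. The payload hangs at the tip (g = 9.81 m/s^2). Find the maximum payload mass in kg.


tau_arm = m_arm*g*(L/2) = 3.7*9.81*0.71/2 = 12.8854 N*m
tau_payload = tau_max - tau_arm = 262 - 12.8854 = 249.1146
m_payload = tau_payload / (g*L) = 249.1146 / (9.81*0.71) = 35.7661

35.7661 kg


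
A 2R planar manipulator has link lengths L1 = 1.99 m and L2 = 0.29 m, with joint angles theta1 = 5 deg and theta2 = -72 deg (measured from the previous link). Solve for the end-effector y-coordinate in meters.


y = L1*sin(th1) + L2*sin(th1+th2) = 1.99*sin(5 deg) + 0.29*sin(-67 deg) = -0.0935

-0.0935 m


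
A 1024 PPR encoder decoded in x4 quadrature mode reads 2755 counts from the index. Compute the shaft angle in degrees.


angle = counts * 360 / (PPR*4) = 2755 * 360 / 4096 = 242.1387

242.1387 degrees


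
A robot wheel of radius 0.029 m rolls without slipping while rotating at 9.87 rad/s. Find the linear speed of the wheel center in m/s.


v = omega * r = 9.87 * 0.029 = 0.2862

0.2862 m/s


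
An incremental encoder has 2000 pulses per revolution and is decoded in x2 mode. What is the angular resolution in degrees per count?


resolution = 360 / (PPR * 2) = 360 / 4000 = 0.0900

0.0900 degrees


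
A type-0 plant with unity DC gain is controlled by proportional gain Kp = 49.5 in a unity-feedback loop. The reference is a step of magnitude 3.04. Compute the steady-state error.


e_ss = R/(1 + Kp) = 3.04/(1 + 49.5) = 3.04/50.5000 = 0.0602

0.0602


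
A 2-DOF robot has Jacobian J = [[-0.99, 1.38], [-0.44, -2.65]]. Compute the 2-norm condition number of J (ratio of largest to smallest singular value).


JJ^T eigenvalues: trace(JJ^T) = 10.1006, det(JJ^T) = det(J)^2 = 10.43742249
s_max^2 = (10.1006 + sqrt(60.27243040))/2 = 8.93206604
s_min^2 = (10.1006 - sqrt(60.27243040))/2 = 1.16853396
kappa = s_max/s_min = sqrt(8.93206604/1.16853396) = 2.7647

2.7647


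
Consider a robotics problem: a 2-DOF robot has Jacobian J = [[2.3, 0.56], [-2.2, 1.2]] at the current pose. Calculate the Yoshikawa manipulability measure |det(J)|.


det(J) = 2.3*1.2 - (0.56)*(-2.2) = 3.9920
|det(J)| = 3.9920

3.9920


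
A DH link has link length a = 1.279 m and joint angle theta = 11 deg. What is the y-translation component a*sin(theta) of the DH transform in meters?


a*sin(theta) = 1.279*sin(11 deg) = 0.2440

0.2440 m


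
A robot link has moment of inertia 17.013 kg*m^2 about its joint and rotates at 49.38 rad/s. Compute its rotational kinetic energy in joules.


KE = (1/2)*I*omega^2 = 0.5*17.013*49.38^2 = 20742.1169

20742.1169 J


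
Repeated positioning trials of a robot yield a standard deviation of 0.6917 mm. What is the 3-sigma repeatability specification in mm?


repeatability = 3*sigma = 3*0.6917 = 2.0751

2.0751 mm


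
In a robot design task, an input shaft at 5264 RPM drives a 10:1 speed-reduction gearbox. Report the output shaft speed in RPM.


omega_out = omega_in / N = 5264 / 10 = 526.4000

526.4000 RPM


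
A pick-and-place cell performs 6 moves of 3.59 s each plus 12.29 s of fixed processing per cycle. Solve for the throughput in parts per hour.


T_cycle = 6*3.59 + 12.29 = 33.8300 s
rate = 3600/T = 106.4144

106.4144 parts/hour


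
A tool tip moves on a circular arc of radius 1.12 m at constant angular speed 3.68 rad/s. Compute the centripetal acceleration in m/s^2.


a_c = omega^2 * r = 3.68^2 * 1.12 = 15.1675

15.1675 m/s^2


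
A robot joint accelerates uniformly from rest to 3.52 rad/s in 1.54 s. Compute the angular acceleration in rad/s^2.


alpha = delta_omega / t = 3.52 / 1.54 = 2.2857

2.2857 rad/s^2


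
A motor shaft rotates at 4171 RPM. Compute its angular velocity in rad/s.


omega = 4171 * 2*pi/60 = 436.7861

436.7861 rad/s


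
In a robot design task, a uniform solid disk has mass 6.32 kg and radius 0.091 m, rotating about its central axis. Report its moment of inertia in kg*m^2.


I = (1/2)*m*R^2 = 0.5*6.32*0.091^2 = 0.0262

0.0262 kg*m^2


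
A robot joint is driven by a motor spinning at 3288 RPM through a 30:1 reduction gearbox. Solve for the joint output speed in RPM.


omega_joint = omega_motor / N = 3288 / 30 = 109.6000

109.6000 RPM


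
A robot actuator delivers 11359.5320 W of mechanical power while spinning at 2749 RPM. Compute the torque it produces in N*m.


omega = 2749 * 2*pi/60 = 287.874607 rad/s
tau = P / omega = 11359.5320 / 287.874607 = 39.4600

39.4600 N*m


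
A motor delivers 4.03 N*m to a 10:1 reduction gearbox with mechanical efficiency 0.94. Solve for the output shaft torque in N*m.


tau_out = tau_in * N * eta = 4.03 * 10 * 0.94 = 37.8820

37.8820 N*m


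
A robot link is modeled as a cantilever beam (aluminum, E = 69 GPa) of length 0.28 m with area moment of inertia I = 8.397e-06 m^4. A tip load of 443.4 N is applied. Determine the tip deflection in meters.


delta = F*L^3/(3*E*I) = 443.4*0.28^3/(3*6.900e+10*8.397e-06)
      = 9.7335168/1738179 = 5.5998e-06

5.5998e-06 m


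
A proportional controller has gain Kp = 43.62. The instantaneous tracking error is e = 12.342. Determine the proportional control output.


u_P = Kp * e = 43.62 * 12.342 = 538.3580

538.3580


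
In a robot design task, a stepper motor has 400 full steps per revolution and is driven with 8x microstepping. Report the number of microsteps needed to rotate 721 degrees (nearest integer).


step_size = 360/(400*8) = 360/3200 = 0.112500 deg
n = 721/(360/3200) = 721*3200/360 = 6408.8889 -> 6409

6409 steps


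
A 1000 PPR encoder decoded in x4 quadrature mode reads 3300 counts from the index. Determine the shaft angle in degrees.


angle = counts * 360 / (PPR*4) = 3300 * 360 / 4000 = 297.0000

297.0000 degrees


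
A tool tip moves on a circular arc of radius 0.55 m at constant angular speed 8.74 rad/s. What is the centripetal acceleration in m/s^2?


a_c = omega^2 * r = 8.74^2 * 0.55 = 42.0132

42.0132 m/s^2


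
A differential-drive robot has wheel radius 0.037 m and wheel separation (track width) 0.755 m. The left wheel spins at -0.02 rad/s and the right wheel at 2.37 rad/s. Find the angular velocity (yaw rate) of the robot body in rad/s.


omega = r*(wR - wL)/L = 0.037*(2.37 - (-0.02))/0.755 = 0.1171

0.1171 rad/s
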